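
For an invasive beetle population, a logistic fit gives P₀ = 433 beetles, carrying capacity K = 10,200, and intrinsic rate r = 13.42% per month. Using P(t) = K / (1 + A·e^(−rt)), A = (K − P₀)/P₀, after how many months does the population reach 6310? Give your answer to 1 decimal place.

A = (10200 − 433)/433 = 22.55658
6310 = 10200/(1 + 22.55658·e^(−0.1342t)) → 1 + 22.55658·e^(−0.1342t) = 1.61648
e^(−0.1342t) = 0.02733 → t = ln(36.58921)/0.1342 = 3.59975/0.1342

t ≈ 26.8 months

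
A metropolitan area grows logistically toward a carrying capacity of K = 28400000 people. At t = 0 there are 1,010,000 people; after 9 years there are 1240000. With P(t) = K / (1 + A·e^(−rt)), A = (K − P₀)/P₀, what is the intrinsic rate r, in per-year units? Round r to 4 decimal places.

r ≈ 0.0237 per year

A = (28400000 − 1010000)/1010000 = 27.11881
1240000 = 28400000/(1 + 27.11881·e^(−r·9)) → e^(−9r) = (22.90323 − 1)/27.11881 = 0.807676
r = −ln(0.807676)/9 = 0.21359/9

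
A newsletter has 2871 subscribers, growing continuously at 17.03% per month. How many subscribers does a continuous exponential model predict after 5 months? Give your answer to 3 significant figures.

P(5) = 2871 · e^(0.1703·5) = 2871 · e^(0.8515)
= 2871 · 2.34316 ≈ 6727.21

≈ 6,730 subscribers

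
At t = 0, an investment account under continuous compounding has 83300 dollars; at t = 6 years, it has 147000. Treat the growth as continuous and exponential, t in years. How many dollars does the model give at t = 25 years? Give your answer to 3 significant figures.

≈ 888,000 dollars

r = ln(147000/83300) / 6 ≈ 0.094664 per year
P(25) = 83300 · e^(0.094664·25) = 83300 · 10.66108 ≈ 888068.35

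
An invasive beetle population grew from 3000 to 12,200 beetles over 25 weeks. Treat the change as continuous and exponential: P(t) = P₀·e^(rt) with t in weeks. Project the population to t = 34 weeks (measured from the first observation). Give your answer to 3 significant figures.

≈ 20,200 beetles

r = ln(12200/3000) / 25 ≈ 0.056113 per week
P(34) = 3000 · e^(0.056113·34) = 3000 · 6.73852 ≈ 20215.56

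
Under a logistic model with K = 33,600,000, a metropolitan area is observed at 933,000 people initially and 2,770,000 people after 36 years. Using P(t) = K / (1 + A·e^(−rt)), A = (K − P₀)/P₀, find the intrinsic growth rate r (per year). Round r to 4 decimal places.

r ≈ 0.0318 per year

A = (33600000 − 933000)/933000 = 35.01286
2770000 = 33600000/(1 + 35.01286·e^(−r·36)) → e^(−36r) = (12.12996 − 1)/35.01286 = 0.317882
r = −ln(0.317882)/36 = 1.14607/36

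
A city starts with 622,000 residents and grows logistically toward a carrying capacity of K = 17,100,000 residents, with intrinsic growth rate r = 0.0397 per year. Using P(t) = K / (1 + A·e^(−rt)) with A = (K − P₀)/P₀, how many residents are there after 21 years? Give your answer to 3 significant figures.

≈ 1,370,000 residents

A = (17100000 − 622000)/622000 = 26.49196
P(21) = 17100000 / (1 + 26.49196·e^(−0.0397·21)) = 17100000 / (1 + 26.49196·0.434439)
= 17100000 / 12.50914 ≈ 1367000.65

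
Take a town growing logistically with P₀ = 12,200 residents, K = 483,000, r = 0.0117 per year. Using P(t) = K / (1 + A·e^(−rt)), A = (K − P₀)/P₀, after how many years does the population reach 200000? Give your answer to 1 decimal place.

A = (483000 − 12200)/12200 = 38.59016
200000 = 483000/(1 + 38.59016·e^(−0.0117t)) → 1 + 38.59016·e^(−0.0117t) = 2.415
e^(−0.0117t) = 0.036667 → t = ln(27.2722)/0.0117 = 3.30587/0.0117

t ≈ 282.6 years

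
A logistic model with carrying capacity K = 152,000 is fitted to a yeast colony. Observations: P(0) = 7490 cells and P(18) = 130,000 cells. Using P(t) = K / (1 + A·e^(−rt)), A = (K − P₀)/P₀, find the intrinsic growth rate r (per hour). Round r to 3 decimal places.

r ≈ 0.263 per hour

A = (152000 − 7490)/7490 = 19.29372
130000 = 152000/(1 + 19.29372·e^(−r·18)) → e^(−18r) = (1.16923 − 1)/19.29372 = 0.008771
r = −ln(0.008771)/18 = 4.73627/18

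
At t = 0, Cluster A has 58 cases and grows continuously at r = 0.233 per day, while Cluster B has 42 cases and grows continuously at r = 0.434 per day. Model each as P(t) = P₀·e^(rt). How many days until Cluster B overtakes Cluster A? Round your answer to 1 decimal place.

t ≈ 1.6 days

58·e^(0.233t) = 42·e^(0.434t)
58/42 = e^((0.434 − 0.233)t) → ln(1.38095) = 0.201·t
t = 0.32277 / 0.201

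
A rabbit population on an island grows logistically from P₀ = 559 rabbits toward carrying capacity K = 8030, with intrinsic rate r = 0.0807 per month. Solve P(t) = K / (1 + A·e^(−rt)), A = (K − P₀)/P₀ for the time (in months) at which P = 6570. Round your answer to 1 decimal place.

A = (8030 − 559)/559 = 13.36494
6570 = 8030/(1 + 13.36494·e^(−0.0807t)) → 1 + 13.36494·e^(−0.0807t) = 1.22222
e^(−0.0807t) = 0.016627 → t = ln(60.14222)/0.0807 = 4.09671/0.0807

t ≈ 50.8 months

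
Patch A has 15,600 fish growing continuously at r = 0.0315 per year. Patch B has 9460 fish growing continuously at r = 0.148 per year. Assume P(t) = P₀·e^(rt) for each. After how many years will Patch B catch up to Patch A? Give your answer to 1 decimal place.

15600·e^(0.0315t) = 9460·e^(0.148t)
15600/9460 = e^((0.148 − 0.0315)t) → ln(1.64905) = 0.1165·t
t = 0.5002 / 0.1165

t ≈ 4.3 years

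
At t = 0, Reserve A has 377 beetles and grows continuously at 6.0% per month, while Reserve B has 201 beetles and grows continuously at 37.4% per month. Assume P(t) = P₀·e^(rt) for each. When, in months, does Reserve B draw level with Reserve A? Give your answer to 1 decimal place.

t ≈ 2.0 months

377·e^(0.06t) = 201·e^(0.374t)
377/201 = e^((0.374 − 0.06)t) → ln(1.87562) = 0.314·t
t = 0.62894 / 0.314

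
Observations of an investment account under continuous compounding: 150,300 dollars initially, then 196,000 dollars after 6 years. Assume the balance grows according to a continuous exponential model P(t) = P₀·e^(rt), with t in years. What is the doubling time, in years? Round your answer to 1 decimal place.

r = ln(196000/150300) / 6 = ln(1.30406) / 6 ≈ 0.044247 per year
doubling time = ln 2 / |r| = 0.69315 / 0.044247

doubling time ≈ 15.7 years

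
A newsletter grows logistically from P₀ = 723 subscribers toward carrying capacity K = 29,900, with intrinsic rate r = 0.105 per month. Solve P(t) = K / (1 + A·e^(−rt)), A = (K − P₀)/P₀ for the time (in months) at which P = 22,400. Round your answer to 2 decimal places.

A = (29900 − 723)/723 = 40.35546
22400 = 29900/(1 + 40.35546·e^(−0.105t)) → 1 + 40.35546·e^(−0.105t) = 1.33482
e^(−0.105t) = 0.008297 → t = ln(120.52832)/0.105 = 4.79188/0.105

t ≈ 45.64 months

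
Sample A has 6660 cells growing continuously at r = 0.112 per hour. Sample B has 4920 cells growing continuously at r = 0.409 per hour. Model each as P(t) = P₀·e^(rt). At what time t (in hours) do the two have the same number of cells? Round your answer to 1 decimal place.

6660·e^(0.112t) = 4920·e^(0.409t)
6660/4920 = e^((0.409 − 0.112)t) → ln(1.35366) = 0.297·t
t = 0.30281 / 0.297

t ≈ 1.0 hours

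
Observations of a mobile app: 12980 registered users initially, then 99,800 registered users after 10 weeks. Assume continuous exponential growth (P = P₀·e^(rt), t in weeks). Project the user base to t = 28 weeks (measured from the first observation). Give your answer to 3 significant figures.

r = ln(99800/12980) / 10 ≈ 0.203976 per week
P(28) = 12980 · e^(0.203976·28) = 12980 · 302.27093 ≈ 3923476.62

≈ 3,920,000 registered users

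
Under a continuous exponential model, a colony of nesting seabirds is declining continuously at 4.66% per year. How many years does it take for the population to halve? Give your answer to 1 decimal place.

half-life = ln(2) / |r| = 0.69315 / 0.0466

half-life ≈ 14.9 years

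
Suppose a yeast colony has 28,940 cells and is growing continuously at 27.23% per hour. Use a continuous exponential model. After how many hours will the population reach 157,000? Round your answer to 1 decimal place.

t ≈ 6.2 hours

157000 = 28940 · e^(0.2723·t)
t = ln(157000/28940) / 0.2723 = ln(5.42502) / 0.2723 = 1.69102 / 0.2723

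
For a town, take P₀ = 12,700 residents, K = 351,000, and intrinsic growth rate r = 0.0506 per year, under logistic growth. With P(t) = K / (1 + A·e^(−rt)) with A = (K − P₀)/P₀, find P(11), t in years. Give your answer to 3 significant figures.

≈ 21,600 residents

A = (351000 − 12700)/12700 = 26.6378
P(11) = 351000 / (1 + 26.6378·e^(−0.0506·11)) = 351000 / (1 + 26.6378·0.573154)
= 351000 / 16.26757 ≈ 21576.67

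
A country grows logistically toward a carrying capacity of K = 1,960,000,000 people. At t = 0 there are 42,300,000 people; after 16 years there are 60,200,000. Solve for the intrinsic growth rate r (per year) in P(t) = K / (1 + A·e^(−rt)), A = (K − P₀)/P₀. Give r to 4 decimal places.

A = (1960000000 − 42300000)/42300000 = 45.3357
60200000 = 1960000000/(1 + 45.3357·e^(−r·16)) → e^(−16r) = (32.55814 − 1)/45.3357 = 0.696099
r = −ln(0.696099)/16 = 0.36226/16

r ≈ 0.0226 per year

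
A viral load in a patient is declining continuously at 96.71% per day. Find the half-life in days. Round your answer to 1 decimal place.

half-life = ln(2) / |r| = 0.69315 / 0.9671

half-life ≈ 0.7 days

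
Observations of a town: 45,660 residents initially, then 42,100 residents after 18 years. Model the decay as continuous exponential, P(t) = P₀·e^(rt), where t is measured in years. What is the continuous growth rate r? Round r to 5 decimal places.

42100 = 45660 · e^(r·18)
e^(18r) = 42100/45660 = 0.92203
r = ln(0.92203) / 18 = -0.08117 / 18

r ≈ -0.00451 per year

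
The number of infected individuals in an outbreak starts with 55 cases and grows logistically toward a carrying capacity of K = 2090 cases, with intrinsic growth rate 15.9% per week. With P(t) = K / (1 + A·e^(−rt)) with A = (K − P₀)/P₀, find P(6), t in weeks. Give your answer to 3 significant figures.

A = (2090 − 55)/55 = 37
P(6) = 2090 / (1 + 37·e^(−0.159·6)) = 2090 / (1 + 37·0.385197)
= 2090 / 15.25229 ≈ 137.03

≈ 137 cases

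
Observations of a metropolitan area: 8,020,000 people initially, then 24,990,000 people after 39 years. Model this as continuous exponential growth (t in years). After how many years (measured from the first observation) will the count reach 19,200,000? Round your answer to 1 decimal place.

r = ln(24990000/8020000) / 39 ≈ 0.029142 per year
t = ln(19200000/8020000) / r = 0.87297 / 0.029142 ≈ 29.956

t ≈ 30.0 years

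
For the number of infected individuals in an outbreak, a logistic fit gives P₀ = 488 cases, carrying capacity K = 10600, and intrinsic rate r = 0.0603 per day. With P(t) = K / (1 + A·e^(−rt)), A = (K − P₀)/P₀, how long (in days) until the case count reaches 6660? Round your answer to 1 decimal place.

t ≈ 59.0 days

A = (10600 − 488)/488 = 20.72131
6660 = 10600/(1 + 20.72131·e^(−0.0603t)) → 1 + 20.72131·e^(−0.0603t) = 1.59159
e^(−0.0603t) = 0.02855 → t = ln(35.02638)/0.0603 = 3.5561/0.0603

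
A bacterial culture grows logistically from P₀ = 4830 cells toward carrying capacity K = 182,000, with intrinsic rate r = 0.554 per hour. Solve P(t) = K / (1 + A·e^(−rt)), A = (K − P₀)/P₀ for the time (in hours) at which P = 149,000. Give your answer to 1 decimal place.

t ≈ 9.2 hours

A = (182000 − 4830)/4830 = 36.68116
149000 = 182000/(1 + 36.68116·e^(−0.554t)) → 1 + 36.68116·e^(−0.554t) = 1.22148
e^(−0.554t) = 0.006038 → t = ln(165.62099)/0.554 = 5.1097/0.554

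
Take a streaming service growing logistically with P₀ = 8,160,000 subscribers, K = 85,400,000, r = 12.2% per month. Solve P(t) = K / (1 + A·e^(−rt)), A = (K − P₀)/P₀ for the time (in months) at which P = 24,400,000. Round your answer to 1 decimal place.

t ≈ 10.9 months

A = (85400000 − 8160000)/8160000 = 9.46569
24400000 = 85400000/(1 + 9.46569·e^(−0.122t)) → 1 + 9.46569·e^(−0.122t) = 3.5
e^(−0.122t) = 0.264112 → t = ln(3.78627)/0.122 = 1.33138/0.122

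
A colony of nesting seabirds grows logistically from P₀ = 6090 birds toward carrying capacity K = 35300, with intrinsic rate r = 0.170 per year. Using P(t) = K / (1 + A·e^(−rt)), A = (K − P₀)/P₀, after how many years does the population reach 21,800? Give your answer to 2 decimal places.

t ≈ 12.04 years

A = (35300 − 6090)/6090 = 4.79639
21800 = 35300/(1 + 4.79639·e^(−0.17t)) → 1 + 4.79639·e^(−0.17t) = 1.61927
e^(−0.17t) = 0.129111 → t = ln(7.74528)/0.17 = 2.04708/0.17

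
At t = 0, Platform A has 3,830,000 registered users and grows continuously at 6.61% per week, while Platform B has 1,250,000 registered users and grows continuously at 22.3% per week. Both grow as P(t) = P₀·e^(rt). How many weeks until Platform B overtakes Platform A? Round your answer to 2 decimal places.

3830000·e^(0.0661t) = 1250000·e^(0.223t)
3830000/1250000 = e^((0.223 − 0.0661)t) → ln(3.064) = 0.1569·t
t = 1.11972 / 0.1569

t ≈ 7.14 weeks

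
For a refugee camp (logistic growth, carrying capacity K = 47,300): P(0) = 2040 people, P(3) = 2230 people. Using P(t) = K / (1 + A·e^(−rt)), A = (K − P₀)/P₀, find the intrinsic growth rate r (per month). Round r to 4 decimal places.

A = (47300 − 2040)/2040 = 22.18627
2230 = 47300/(1 + 22.18627·e^(−r·3)) → e^(−3r) = (21.21076 − 1)/22.18627 = 0.910958
r = −ln(0.910958)/3 = 0.09326/3

r ≈ 0.0311 per month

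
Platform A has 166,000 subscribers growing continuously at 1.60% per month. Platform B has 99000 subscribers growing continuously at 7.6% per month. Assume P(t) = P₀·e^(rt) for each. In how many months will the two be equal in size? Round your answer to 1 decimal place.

t ≈ 8.6 months

166000·e^(0.016t) = 99000·e^(0.076t)
166000/99000 = e^((0.076 − 0.016)t) → ln(1.67677) = 0.06·t
t = 0.51687 / 0.06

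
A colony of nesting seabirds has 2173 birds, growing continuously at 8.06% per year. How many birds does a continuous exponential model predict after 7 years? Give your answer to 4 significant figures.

≈ 3,820 birds

P(7) = 2173 · e^(0.0806·7) = 2173 · e^(0.5642)
= 2173 · 1.75804 ≈ 3820.22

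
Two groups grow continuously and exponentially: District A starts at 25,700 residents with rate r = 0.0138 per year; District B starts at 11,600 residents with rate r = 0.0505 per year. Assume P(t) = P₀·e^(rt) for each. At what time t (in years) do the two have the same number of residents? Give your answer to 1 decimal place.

25700·e^(0.0138t) = 11600·e^(0.0505t)
25700/11600 = e^((0.0505 − 0.0138)t) → ln(2.21552) = 0.0367·t
t = 0.79549 / 0.0367

t ≈ 21.7 years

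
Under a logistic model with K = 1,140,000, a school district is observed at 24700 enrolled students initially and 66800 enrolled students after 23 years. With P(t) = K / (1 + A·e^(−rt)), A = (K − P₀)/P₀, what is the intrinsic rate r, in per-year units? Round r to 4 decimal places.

A = (1140000 − 24700)/24700 = 45.15385
66800 = 1140000/(1 + 45.15385·e^(−r·23)) → e^(−23r) = (17.06587 − 1)/45.15385 = 0.355803
r = −ln(0.355803)/23 = 1.03338/23

r ≈ 0.0449 per year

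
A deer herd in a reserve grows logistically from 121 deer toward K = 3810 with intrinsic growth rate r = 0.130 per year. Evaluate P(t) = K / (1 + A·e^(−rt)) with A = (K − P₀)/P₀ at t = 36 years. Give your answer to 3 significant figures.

≈ 2,970 deer

A = (3810 − 121)/121 = 30.4876
P(36) = 3810 / (1 + 30.4876·e^(−0.13·36)) = 3810 / (1 + 30.4876·0.009279)
= 3810 / 1.28289 ≈ 2969.85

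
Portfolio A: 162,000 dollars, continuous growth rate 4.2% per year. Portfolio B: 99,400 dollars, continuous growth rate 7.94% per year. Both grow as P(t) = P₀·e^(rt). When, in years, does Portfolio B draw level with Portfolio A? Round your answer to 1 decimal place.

t ≈ 13.1 years

162000·e^(0.042t) = 99400·e^(0.0794t)
162000/99400 = e^((0.0794 − 0.042)t) → ln(1.62978) = 0.0374·t
t = 0.48844 / 0.0374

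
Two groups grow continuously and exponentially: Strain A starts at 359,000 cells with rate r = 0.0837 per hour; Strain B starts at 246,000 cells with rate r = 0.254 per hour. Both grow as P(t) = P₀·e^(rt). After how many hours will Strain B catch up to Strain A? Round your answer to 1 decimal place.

359000·e^(0.0837t) = 246000·e^(0.254t)
359000/246000 = e^((0.254 − 0.0837)t) → ln(1.45935) = 0.1703·t
t = 0.37799 / 0.1703

t ≈ 2.2 hours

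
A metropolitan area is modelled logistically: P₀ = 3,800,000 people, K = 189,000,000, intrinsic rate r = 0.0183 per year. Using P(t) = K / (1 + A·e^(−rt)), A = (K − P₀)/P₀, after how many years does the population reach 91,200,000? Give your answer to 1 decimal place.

A = (189000000 − 3800000)/3800000 = 48.73684
91200000 = 189000000/(1 + 48.73684·e^(−0.0183t)) → 1 + 48.73684·e^(−0.0183t) = 2.07237
e^(−0.0183t) = 0.022003 → t = ln(45.44785)/0.0183 = 3.81657/0.0183

t ≈ 208.6 years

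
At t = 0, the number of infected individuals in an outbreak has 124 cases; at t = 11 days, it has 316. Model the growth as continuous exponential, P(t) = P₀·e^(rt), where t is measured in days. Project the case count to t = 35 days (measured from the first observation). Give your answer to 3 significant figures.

≈ 2,430 cases

r = ln(316/124) / 11 ≈ 0.085042 per day
P(35) = 124 · e^(0.085042·35) = 124 · 19.61836 ≈ 2432.68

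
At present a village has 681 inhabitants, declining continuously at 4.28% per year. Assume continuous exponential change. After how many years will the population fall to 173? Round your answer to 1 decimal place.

173 = 681 · e^(-0.0428·t)
t = ln(173/681) / -0.0428 = ln(0.25404) / -0.0428 = -1.37027 / -0.0428

t ≈ 32.0 years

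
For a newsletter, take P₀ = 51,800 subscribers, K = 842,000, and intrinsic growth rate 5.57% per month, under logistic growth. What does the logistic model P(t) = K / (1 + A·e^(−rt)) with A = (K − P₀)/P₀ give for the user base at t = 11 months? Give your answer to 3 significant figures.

≈ 90,900 subscribers

A = (842000 − 51800)/51800 = 15.25483
P(11) = 842000 / (1 + 15.25483·e^(−0.0557·11)) = 842000 / (1 + 15.25483·0.541886)
= 842000 / 9.26637 ≈ 90866.18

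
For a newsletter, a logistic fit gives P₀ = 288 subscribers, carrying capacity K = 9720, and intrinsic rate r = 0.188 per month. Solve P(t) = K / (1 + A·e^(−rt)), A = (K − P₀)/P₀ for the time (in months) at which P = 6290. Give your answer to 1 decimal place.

A = (9720 − 288)/288 = 32.75
6290 = 9720/(1 + 32.75·e^(−0.188t)) → 1 + 32.75·e^(−0.188t) = 1.54531
e^(−0.188t) = 0.016651 → t = ln(60.05758)/0.188 = 4.0953/0.188

t ≈ 21.8 months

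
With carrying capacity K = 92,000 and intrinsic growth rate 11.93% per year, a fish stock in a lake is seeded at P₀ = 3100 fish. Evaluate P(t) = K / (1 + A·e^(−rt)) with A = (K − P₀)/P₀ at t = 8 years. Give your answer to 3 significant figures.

≈ 7,640 fish

A = (92000 − 3100)/3100 = 28.67742
P(8) = 92000 / (1 + 28.67742·e^(−0.1193·8)) = 92000 / (1 + 28.67742·0.385043)
= 92000 / 12.04204 ≈ 7639.9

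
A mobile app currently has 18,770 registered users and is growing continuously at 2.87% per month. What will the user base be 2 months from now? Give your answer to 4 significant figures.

≈ 19,880 registered users

P(2) = 18770 · e^(0.0287·2) = 18770 · e^(0.0574)
= 18770 · 1.05908 ≈ 19878.92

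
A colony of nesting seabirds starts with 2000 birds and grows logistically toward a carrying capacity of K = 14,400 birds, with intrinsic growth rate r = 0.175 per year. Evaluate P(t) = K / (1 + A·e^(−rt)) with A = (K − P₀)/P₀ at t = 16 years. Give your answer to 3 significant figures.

≈ 10,500 birds

A = (14400 − 2000)/2000 = 6.2
P(16) = 14400 / (1 + 6.2·e^(−0.175·16)) = 14400 / (1 + 6.2·0.06081)
= 14400 / 1.37702 ≈ 10457.35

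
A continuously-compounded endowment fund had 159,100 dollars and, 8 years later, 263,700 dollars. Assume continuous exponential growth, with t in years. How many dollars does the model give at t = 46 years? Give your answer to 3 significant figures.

r = ln(263700/159100) / 8 ≈ 0.06316 per year
P(46) = 159100 · e^(0.06316·46) = 159100 · 18.27173 ≈ 2907032.54

≈ 2,910,000 dollars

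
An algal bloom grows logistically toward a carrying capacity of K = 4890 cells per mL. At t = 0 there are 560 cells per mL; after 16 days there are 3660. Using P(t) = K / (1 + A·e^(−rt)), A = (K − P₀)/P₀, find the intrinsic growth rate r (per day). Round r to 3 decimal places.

r ≈ 0.196 per day

A = (4890 − 560)/560 = 7.73214
3660 = 4890/(1 + 7.73214·e^(−r·16)) → e^(−16r) = (1.33607 − 1)/7.73214 = 0.043463
r = −ln(0.043463)/16 = 3.13584/16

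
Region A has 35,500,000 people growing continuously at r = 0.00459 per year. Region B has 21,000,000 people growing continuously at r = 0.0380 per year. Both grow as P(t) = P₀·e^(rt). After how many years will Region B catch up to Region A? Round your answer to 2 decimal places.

35500000·e^(0.00459t) = 21000000·e^(0.038t)
35500000/21000000 = e^((0.038 − 0.00459)t) → ln(1.69048) = 0.03341·t
t = 0.52501 / 0.03341

t ≈ 15.71 years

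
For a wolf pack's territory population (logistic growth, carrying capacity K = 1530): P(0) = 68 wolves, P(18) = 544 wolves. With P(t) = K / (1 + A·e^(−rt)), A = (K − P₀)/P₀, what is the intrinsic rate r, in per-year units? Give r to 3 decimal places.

A = (1530 − 68)/68 = 21.5
544 = 1530/(1 + 21.5·e^(−r·18)) → e^(−18r) = (2.8125 − 1)/21.5 = 0.084302
r = −ln(0.084302)/18 = 2.47335/18

r ≈ 0.137 per year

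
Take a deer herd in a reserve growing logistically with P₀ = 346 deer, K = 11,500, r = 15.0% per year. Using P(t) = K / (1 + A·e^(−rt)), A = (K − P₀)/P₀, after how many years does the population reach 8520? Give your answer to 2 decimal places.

A = (11500 − 346)/346 = 32.23699
8520 = 11500/(1 + 32.23699·e^(−0.15t)) → 1 + 32.23699·e^(−0.15t) = 1.34977
e^(−0.15t) = 0.01085 → t = ln(92.16751)/0.15 = 4.52361/0.15

t ≈ 30.16 years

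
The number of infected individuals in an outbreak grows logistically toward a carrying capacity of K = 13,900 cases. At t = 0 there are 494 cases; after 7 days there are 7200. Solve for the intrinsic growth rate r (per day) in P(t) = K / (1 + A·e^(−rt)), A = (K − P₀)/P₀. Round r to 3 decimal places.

r ≈ 0.482 per day

A = (13900 − 494)/494 = 27.13765
7200 = 13900/(1 + 27.13765·e^(−r·7)) → e^(−7r) = (1.93056 − 1)/27.13765 = 0.03429
r = −ln(0.03429)/7 = 3.3729/7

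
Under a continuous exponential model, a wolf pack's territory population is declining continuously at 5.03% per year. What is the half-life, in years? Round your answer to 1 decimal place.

half-life = ln(2) / |r| = 0.69315 / 0.0503

half-life ≈ 13.8 years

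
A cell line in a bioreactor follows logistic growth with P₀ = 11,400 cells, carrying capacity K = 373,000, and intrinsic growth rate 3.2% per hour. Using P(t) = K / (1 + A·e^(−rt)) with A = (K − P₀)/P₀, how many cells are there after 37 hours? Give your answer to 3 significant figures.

≈ 34,800 cells

A = (373000 − 11400)/11400 = 31.7193
P(37) = 373000 / (1 + 31.7193·e^(−0.032·37)) = 373000 / (1 + 31.7193·0.306052)
= 373000 / 10.70776 ≈ 34834.56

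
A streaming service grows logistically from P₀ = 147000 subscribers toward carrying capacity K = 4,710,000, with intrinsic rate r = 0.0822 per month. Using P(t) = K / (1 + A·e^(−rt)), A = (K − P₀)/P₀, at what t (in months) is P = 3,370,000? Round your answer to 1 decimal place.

t ≈ 53.0 months

A = (4710000 − 147000)/147000 = 31.04082
3370000 = 4710000/(1 + 31.04082·e^(−0.0822t)) → 1 + 31.04082·e^(−0.0822t) = 1.39763
e^(−0.0822t) = 0.01281 → t = ln(78.06534)/0.0822 = 4.35755/0.0822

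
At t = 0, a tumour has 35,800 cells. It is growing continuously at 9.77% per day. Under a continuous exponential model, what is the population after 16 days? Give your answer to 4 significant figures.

≈ 170,900 cells

P(16) = 35800 · e^(0.0977·16) = 35800 · e^(1.5632)
= 35800 · 4.77407 ≈ 170911.84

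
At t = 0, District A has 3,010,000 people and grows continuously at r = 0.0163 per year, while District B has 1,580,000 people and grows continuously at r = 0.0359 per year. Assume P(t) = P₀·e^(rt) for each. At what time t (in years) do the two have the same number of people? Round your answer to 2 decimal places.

t ≈ 32.88 years

3010000·e^(0.0163t) = 1580000·e^(0.0359t)
3010000/1580000 = e^((0.0359 − 0.0163)t) → ln(1.90506) = 0.0196·t
t = 0.64452 / 0.0196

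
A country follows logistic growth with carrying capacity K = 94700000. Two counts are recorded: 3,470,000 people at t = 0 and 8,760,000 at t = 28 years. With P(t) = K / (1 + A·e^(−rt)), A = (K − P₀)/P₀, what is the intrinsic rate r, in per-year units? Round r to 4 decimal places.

A = (94700000 − 3470000)/3470000 = 26.29107
8760000 = 94700000/(1 + 26.29107·e^(−r·28)) → e^(−28r) = (10.8105 − 1)/26.29107 = 0.37315
r = −ln(0.37315)/28 = 0.98578/28

r ≈ 0.0352 per year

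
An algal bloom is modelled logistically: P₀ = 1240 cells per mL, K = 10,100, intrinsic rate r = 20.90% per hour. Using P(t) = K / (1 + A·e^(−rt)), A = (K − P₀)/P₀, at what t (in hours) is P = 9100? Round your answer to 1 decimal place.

A = (10100 − 1240)/1240 = 7.14516
9100 = 10100/(1 + 7.14516·e^(−0.209t)) → 1 + 7.14516·e^(−0.209t) = 1.10989
e^(−0.209t) = 0.01538 → t = ln(65.02097)/0.209 = 4.17471/0.209

t ≈ 20.0 hours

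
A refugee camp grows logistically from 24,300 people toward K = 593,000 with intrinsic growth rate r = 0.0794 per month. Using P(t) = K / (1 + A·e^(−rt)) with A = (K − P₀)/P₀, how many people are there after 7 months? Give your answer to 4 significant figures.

A = (593000 − 24300)/24300 = 23.40329
P(7) = 593000 / (1 + 23.40329·e^(−0.0794·7)) = 593000 / (1 + 23.40329·0.573613)
= 593000 / 14.42444 ≈ 41110.79

≈ 41,110 people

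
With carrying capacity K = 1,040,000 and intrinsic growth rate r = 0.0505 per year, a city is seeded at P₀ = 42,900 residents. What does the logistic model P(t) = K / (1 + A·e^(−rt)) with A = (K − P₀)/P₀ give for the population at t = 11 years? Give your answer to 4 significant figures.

A = (1040000 − 42900)/42900 = 23.24242
P(11) = 1040000 / (1 + 23.24242·e^(−0.0505·11)) = 1040000 / (1 + 23.24242·0.573785)
= 1040000 / 14.33616 ≈ 72543.83

≈ 72,540 residents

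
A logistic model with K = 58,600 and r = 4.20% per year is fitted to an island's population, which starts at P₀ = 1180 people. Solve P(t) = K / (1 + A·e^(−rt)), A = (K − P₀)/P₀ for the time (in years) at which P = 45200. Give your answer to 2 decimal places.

t ≈ 121.45 years

A = (58600 − 1180)/1180 = 48.66102
45200 = 58600/(1 + 48.66102·e^(−0.042t)) → 1 + 48.66102·e^(−0.042t) = 1.29646
e^(−0.042t) = 0.006092 → t = ln(164.14015)/0.042 = 5.10072/0.042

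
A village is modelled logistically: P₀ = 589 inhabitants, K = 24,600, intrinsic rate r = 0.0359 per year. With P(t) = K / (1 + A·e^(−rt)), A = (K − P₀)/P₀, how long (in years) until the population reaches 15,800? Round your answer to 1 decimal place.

t ≈ 119.6 years

A = (24600 − 589)/589 = 40.7657
15800 = 24600/(1 + 40.7657·e^(−0.0359t)) → 1 + 40.7657·e^(−0.0359t) = 1.55696
e^(−0.0359t) = 0.013663 → t = ln(73.19297)/0.0359 = 4.2931/0.0359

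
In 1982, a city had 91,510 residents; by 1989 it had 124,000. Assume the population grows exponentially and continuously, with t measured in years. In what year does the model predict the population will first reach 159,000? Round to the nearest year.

year 1995

r = ln(124000/91510) / 7 = 0.30383/7 ≈ 0.043405 per year
t = ln(159000/91510) / r = 0.55246/0.043405 ≈ 12.73 years after 1982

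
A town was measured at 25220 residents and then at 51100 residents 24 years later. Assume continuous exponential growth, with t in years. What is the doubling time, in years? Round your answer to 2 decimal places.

doubling time ≈ 23.56 years

r = ln(51100/25220) / 24 = ln(2.02617) / 24 ≈ 0.029423 per year
doubling time = ln 2 / |r| = 0.69315 / 0.029423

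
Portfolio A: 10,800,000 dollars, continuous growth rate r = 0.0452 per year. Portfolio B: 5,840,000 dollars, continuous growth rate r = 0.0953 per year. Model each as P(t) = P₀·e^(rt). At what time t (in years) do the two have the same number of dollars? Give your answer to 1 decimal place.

t ≈ 12.3 years

10800000·e^(0.0452t) = 5840000·e^(0.0953t)
10800000/5840000 = e^((0.0953 − 0.0452)t) → ln(1.84932) = 0.0501·t
t = 0.61482 / 0.0501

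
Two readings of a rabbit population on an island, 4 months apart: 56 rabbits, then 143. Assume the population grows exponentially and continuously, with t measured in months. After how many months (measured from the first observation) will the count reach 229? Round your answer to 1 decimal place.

t ≈ 6.0 months

r = ln(143/56) / 4 ≈ 0.234373 per month
t = ln(229/56) / r = 1.40837 / 0.234373 ≈ 6.009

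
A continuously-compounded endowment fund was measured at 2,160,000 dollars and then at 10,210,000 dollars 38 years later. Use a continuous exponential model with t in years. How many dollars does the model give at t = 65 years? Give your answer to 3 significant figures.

r = ln(10210000/2160000) / 38 ≈ 0.040875 per year
P(65) = 2160000 · e^(0.040875·65) = 2160000 · 14.25191 ≈ 30784130.65

≈ 30,800,000 dollars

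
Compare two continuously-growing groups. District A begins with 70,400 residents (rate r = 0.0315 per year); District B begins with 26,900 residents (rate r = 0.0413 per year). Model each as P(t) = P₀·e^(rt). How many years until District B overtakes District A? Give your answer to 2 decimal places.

70400·e^(0.0315t) = 26900·e^(0.0413t)
70400/26900 = e^((0.0413 − 0.0315)t) → ln(2.6171) = 0.0098·t
t = 0.96207 / 0.0098

t ≈ 98.17 years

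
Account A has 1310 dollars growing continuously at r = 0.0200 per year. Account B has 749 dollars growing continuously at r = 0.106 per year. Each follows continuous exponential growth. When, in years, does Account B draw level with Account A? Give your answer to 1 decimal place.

1310·e^(0.02t) = 749·e^(0.106t)
1310/749 = e^((0.106 − 0.02)t) → ln(1.749) = 0.086·t
t = 0.55904 / 0.086

t ≈ 6.5 years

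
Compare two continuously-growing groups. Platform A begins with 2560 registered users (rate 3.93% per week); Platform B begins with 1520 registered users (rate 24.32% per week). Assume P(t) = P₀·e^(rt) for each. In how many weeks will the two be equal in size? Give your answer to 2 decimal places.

2560·e^(0.0393t) = 1520·e^(0.2432t)
2560/1520 = e^((0.2432 − 0.0393)t) → ln(1.68421) = 0.2039·t
t = 0.5213 / 0.2039

t ≈ 2.56 weeks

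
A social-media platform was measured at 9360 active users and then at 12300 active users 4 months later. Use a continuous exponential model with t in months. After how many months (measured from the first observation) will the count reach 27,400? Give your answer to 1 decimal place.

t ≈ 15.7 months

r = ln(12300/9360) / 4 ≈ 0.068288 per month
t = ln(27400/9360) / r = 1.0741 / 0.068288 ≈ 15.729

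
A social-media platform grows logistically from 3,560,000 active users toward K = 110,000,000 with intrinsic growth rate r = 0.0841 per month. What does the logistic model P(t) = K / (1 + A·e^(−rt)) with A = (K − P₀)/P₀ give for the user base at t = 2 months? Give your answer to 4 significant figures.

A = (110000000 − 3560000)/3560000 = 29.89888
P(2) = 110000000 / (1 + 29.89888·e^(−0.0841·2)) = 110000000 / (1 + 29.89888·0.845185)
= 110000000 / 26.27008 ≈ 4187273.87

≈ 4,187,000 active users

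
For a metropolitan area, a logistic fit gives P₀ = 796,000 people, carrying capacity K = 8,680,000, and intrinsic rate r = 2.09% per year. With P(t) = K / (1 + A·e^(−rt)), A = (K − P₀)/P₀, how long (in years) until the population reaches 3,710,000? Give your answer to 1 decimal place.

A = (8680000 − 796000)/796000 = 9.90452
3710000 = 8680000/(1 + 9.90452·e^(−0.0209t)) → 1 + 9.90452·e^(−0.0209t) = 2.33962
e^(−0.0209t) = 0.135254 → t = ln(7.39352)/0.0209 = 2.0006/0.0209

t ≈ 95.7 years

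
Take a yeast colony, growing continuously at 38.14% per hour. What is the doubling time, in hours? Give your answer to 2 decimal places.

doubling time ≈ 1.82 hours

doubling time = ln(2) / |r| = 0.69315 / 0.3814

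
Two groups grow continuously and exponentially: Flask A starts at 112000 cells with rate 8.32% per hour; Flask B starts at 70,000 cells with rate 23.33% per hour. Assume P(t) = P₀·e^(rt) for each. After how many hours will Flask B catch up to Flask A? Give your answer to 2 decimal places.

112000·e^(0.0832t) = 70000·e^(0.2333t)
112000/70000 = e^((0.2333 − 0.0832)t) → ln(1.6) = 0.1501·t
t = 0.47 / 0.1501

t ≈ 3.13 hours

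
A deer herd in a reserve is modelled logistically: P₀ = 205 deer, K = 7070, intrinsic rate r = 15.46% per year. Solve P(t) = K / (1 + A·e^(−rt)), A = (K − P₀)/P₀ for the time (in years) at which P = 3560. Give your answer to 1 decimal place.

t ≈ 22.8 years

A = (7070 − 205)/205 = 33.4878
3560 = 7070/(1 + 33.4878·e^(−0.1546t)) → 1 + 33.4878·e^(−0.1546t) = 1.98596
e^(−0.1546t) = 0.029442 → t = ln(33.96484)/0.1546 = 3.52533/0.1546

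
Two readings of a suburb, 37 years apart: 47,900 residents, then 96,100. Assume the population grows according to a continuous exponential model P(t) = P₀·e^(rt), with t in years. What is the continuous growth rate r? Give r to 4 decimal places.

r ≈ 0.0188 per year

96100 = 47900 · e^(r·37)
e^(37r) = 96100/47900 = 2.00626
r = ln(2.00626) / 37 = 0.69627 / 37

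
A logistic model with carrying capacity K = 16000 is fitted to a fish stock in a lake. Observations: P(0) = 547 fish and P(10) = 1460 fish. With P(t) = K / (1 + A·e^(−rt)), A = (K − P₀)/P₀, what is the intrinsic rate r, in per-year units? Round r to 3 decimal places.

A = (16000 − 547)/547 = 28.25046
1460 = 16000/(1 + 28.25046·e^(−r·10)) → e^(−10r) = (10.9589 − 1)/28.25046 = 0.352522
r = −ln(0.352522)/10 = 1.04264/10

r ≈ 0.104 per year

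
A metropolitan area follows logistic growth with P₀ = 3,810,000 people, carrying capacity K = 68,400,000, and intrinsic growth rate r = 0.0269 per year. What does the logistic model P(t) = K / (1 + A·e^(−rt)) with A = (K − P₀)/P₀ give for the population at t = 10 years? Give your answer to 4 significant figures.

A = (68400000 − 3810000)/3810000 = 16.95276
P(10) = 68400000 / (1 + 16.95276·e^(−0.0269·10)) = 68400000 / (1 + 16.95276·0.764143)
= 68400000 / 13.95433 ≈ 4901702.91

≈ 4,902,000 people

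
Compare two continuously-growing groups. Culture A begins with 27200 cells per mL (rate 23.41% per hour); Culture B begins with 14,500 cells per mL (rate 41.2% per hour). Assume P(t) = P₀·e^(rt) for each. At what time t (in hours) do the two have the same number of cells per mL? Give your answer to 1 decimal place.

t ≈ 3.5 hours

27200·e^(0.2341t) = 14500·e^(0.412t)
27200/14500 = e^((0.412 − 0.2341)t) → ln(1.87586) = 0.1779·t
t = 0.62907 / 0.1779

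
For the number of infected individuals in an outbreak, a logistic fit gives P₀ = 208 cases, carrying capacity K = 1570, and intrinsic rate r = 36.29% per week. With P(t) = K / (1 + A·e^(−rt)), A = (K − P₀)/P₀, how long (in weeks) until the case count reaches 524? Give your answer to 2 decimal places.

t ≈ 3.27 weeks

A = (1570 − 208)/208 = 6.54808
524 = 1570/(1 + 6.54808·e^(−0.3629t)) → 1 + 6.54808·e^(−0.3629t) = 2.99618
e^(−0.3629t) = 0.30485 → t = ln(3.2803)/0.3629 = 1.18793/0.3629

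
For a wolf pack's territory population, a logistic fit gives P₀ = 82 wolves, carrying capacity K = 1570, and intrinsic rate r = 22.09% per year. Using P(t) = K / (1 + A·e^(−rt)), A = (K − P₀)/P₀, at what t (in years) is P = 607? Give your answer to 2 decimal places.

A = (1570 − 82)/82 = 18.14634
607 = 1570/(1 + 18.14634·e^(−0.2209t)) → 1 + 18.14634·e^(−0.2209t) = 2.58649
e^(−0.2209t) = 0.087428 → t = ln(11.43804)/0.2209 = 2.43694/0.2209

t ≈ 11.03 years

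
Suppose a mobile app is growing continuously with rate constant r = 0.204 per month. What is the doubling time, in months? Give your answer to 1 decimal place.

doubling time = ln(2) / |r| = 0.69315 / 0.204

doubling time ≈ 3.4 months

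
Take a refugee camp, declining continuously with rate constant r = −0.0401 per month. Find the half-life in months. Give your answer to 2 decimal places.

half-life = ln(2) / |r| = 0.69315 / 0.0401

half-life ≈ 17.29 months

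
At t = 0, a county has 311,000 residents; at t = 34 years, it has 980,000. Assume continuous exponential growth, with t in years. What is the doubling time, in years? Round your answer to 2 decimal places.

doubling time ≈ 20.53 years

r = ln(980000/311000) / 34 = ln(3.15113) / 34 ≈ 0.033758 per year
doubling time = ln 2 / |r| = 0.69315 / 0.033758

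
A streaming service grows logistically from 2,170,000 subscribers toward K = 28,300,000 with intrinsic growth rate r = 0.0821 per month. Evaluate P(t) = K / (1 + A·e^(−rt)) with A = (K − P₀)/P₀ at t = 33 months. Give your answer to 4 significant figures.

≈ 15,710,000 subscribers

A = (28300000 − 2170000)/2170000 = 12.04147
P(33) = 28300000 / (1 + 12.04147·e^(−0.0821·33)) = 28300000 / (1 + 12.04147·0.066583)
= 28300000 / 1.80176 ≈ 15706844.27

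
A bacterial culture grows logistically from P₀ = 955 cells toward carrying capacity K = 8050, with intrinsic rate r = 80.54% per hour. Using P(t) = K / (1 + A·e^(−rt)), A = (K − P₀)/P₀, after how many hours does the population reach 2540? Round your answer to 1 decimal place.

t ≈ 1.5 hours

A = (8050 − 955)/955 = 7.42932
2540 = 8050/(1 + 7.42932·e^(−0.8054t)) → 1 + 7.42932·e^(−0.8054t) = 3.16929
e^(−0.8054t) = 0.291991 → t = ln(3.42477)/0.8054 = 1.23103/0.8054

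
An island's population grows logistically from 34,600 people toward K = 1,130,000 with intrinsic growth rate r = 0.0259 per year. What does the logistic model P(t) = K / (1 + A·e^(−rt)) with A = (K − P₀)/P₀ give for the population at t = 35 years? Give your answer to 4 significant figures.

≈ 81,950 people

A = (1130000 − 34600)/34600 = 31.65896
P(35) = 1130000 / (1 + 31.65896·e^(−0.0259·35)) = 1130000 / (1 + 31.65896·0.403936)
= 1130000 / 13.78818 ≈ 81954.26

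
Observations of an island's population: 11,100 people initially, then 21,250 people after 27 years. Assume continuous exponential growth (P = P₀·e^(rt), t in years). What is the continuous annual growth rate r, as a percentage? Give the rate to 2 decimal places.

21250 = 11100 · e^(r·27)
e^(27r) = 21250/11100 = 1.91441
r = ln(1.91441) / 27 = 0.64941 / 27

r ≈ 2.41% per year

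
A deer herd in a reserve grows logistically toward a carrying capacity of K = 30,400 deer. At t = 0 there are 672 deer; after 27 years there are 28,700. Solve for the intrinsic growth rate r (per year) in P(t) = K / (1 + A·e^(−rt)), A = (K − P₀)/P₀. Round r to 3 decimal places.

A = (30400 − 672)/672 = 44.2381
28700 = 30400/(1 + 44.2381·e^(−r·27)) → e^(−27r) = (1.05923 − 1)/44.2381 = 0.001339
r = −ln(0.001339)/27 = 6.61586/27

r ≈ 0.245 per year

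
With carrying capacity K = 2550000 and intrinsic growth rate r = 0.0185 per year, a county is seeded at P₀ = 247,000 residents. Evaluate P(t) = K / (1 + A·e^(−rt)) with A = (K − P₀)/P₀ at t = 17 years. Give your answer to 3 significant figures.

A = (2550000 − 247000)/247000 = 9.32389
P(17) = 2550000 / (1 + 9.32389·e^(−0.0185·17)) = 2550000 / (1 + 9.32389·0.730154)
= 2550000 / 7.80787 ≈ 326593.48

≈ 327,000 residents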